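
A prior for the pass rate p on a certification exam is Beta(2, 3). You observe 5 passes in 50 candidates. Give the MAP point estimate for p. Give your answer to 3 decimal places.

p̂_MAP = 0.113

Prior: Beta(2, 3).
Data: 5 successes in 50 trials. The binomial likelihood contributes p^5(1−p)^45, so the posterior is Beta(2+5, 3+45) = Beta(7, 48).
For Beta(a, b) with a, b > 1 the mode is (a−1)/(a+b−2) = 6/53 ≈ 0.113.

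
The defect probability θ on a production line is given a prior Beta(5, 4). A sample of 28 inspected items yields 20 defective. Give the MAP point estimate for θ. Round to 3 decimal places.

θ̂_MAP = 0.686

Prior: Beta(5, 4).
Data: 20 successes in 28 trials. The binomial likelihood contributes θ^20(1−θ)^8, so the posterior is Beta(5+20, 4+8) = Beta(25, 12).
For Beta(a, b) with a, b > 1 the mode is (a−1)/(a+b−2) = 24/35 ≈ 0.686.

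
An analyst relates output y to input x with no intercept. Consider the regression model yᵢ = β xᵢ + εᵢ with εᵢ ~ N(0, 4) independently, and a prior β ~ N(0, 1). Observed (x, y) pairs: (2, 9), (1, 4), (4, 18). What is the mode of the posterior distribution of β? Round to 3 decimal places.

β̂_MAP = 3.760

log p(β | y) = −Σ(yᵢ − βxᵢ)²/(2·4) − β²/(2·1) + const.
Setting the derivative to zero: Σxᵢ(yᵢ − βxᵢ)/4 − β/1 = 0, so β = Σxᵢyᵢ / (Σxᵢ² + σ²/τ²).
Σxᵢyᵢ = 2·9 + 1·4 + 4·18 = 94; Σxᵢ² = 21; σ²/τ² = 4.
β̂_MAP = 94 / (21 + 4) = 94/25 ≈ 3.760.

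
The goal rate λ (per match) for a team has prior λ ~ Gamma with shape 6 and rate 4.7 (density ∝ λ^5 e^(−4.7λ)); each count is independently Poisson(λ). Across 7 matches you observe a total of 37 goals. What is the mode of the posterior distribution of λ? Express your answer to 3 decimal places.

λ̂_MAP = 3.590

Σxᵢ = 37, n = 7.
Posterior ∝ λ^5e^(−4.7λ) · λ^37e^(−7λ) = λ^42e^(−11.7λ), i.e. Gamma(shape=43, rate=11.7).
The mode of a Gamma(a, b) with a ≥ 1 (shape–rate) is (a−1)/b = 42/11.7 ≈ 3.590.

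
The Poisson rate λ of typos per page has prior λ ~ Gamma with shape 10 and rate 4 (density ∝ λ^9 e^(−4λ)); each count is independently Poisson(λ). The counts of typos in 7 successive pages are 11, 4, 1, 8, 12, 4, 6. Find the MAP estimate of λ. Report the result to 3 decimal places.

Σxᵢ = 11+4+1+8+12+4+6 = 46, with n = 7.
Posterior ∝ λ^9e^(−4λ) · λ^46e^(−7λ) = λ^55e^(−11λ), i.e. Gamma(shape=56, rate=11).
The mode of a Gamma(a, b) with a ≥ 1 (shape–rate) is (a−1)/b = 55/11 ≈ 5.000.

λ̂_MAP = 5.000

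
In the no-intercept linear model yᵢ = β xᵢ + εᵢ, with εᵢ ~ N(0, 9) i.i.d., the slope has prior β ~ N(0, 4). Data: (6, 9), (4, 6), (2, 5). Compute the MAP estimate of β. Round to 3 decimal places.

log p(β | y) = −Σ(yᵢ − βxᵢ)²/(2·9) − β²/(2·4) + const.
Setting the derivative to zero: Σxᵢ(yᵢ − βxᵢ)/9 − β/4 = 0, so β = Σxᵢyᵢ / (Σxᵢ² + σ²/τ²).
Σxᵢyᵢ = 6·9 + 4·6 + 2·5 = 88; Σxᵢ² = 56; σ²/τ² = 2.25.
β̂_MAP = 88 / (56 + 2.25) = 88/58.25 ≈ 1.511.

β̂_MAP = 1.511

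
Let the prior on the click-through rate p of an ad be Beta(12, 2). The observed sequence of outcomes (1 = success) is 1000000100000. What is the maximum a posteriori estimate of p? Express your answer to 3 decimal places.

Prior: Beta(12, 2).
Data: 2 successes in 13 trials (from the sequence). The binomial likelihood contributes p^2(1−p)^11, so the posterior is Beta(12+2, 2+11) = Beta(14, 13).
For Beta(a, b) with a, b > 1 the mode is (a−1)/(a+b−2) = 13/25 ≈ 0.520.

p̂_MAP = 0.520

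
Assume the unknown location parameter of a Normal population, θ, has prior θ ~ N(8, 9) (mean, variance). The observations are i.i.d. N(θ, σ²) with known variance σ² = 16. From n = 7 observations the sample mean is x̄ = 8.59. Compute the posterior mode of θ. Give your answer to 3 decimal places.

n = 7, x̄ = 8.59.
For a Normal prior and Normal likelihood with known variance, the posterior is Normal; its mode equals its mean, the precision-weighted average.
Prior precision 1/σ₀² = 1/9; data precision n/σ² = 7/16 = 0.4375.
θ̂ = ((1/9)·8 + 0.4375·8.59) / (1/9 + 0.4375) = (66917/14400)/(79/144) = 66917/7900 ≈ 8.471.

θ̂_MAP = 8.471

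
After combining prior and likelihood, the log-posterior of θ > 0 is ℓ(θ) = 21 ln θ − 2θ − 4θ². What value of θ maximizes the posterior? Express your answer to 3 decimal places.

θ̂_MAP = 1.500

ℓ'(θ) = 21/θ − 2 − 8θ. Setting this to zero and multiplying by θ: 8θ² + 2θ − 21 = 0.
θ = (−2 + √(2² + 4·8·21)) / (2·8) = (−2 + √676) / 16 = (−2 + 26)/16 = 3/2.
ℓ''(θ) = −21/θ² − 8 < 0, confirming a maximum.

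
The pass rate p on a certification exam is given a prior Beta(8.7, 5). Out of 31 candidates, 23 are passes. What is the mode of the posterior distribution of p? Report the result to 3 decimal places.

Prior: Beta(8.7, 5).
Data: 23 successes in 31 trials. The binomial likelihood contributes p^23(1−p)^8, so the posterior is Beta(8.7+23, 5+8) = Beta(31.7, 13).
For Beta(a, b) with a, b > 1 the mode is (a−1)/(a+b−2) = 30.7/42.7 ≈ 0.719.

p̂_MAP = 0.719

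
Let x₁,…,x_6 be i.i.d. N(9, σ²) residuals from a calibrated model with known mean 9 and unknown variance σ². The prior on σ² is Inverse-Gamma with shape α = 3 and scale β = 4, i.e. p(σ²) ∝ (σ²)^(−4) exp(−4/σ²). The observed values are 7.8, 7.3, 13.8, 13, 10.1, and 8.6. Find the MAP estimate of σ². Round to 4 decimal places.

Sum of squared deviations about the known mean: SS = (7.8−9)² + (7.3−9)² + (13.8−9)² + (13−9)² + (10.1−9)² + (8.6−9)² = 44.74.
The Normal likelihood contributes (σ²)^(−n/2) exp(−SS/(2σ²)), so the posterior is Inverse-Gamma(α + n/2, β + SS/2) = Inverse-Gamma(6, 26.37).
The mode of Inverse-Gamma(a, b) is b/(a+1) = 26.37/7 ≈ 3.7671.

σ̂²_MAP = 3.7671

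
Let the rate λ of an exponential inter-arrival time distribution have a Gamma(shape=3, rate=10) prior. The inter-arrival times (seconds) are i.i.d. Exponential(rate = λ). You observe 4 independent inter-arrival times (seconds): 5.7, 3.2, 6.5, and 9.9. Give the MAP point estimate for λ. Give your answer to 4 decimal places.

λ̂_MAP = 0.1700

The Exponential(rate=λ) likelihood is ∝ λ^n e^(−λΣtᵢ). Here n = 4 and Σtᵢ = 5.7 + 3.2 + 6.5 + 9.9 = 25.3.
Posterior ∝ λ^2e^(−10λ) · λ^4e^(−25.3λ) = λ^6e^(−35.3λ), i.e. Gamma(7, 35.3).
Mode = (a−1)/b = 6/35.3 ≈ 0.1700.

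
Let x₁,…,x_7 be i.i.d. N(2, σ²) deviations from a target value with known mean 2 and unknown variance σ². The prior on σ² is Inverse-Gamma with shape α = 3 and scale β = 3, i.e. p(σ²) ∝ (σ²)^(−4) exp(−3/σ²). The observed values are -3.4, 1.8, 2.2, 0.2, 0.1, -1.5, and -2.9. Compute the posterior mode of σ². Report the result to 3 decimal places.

σ̂²_MAP = 5.223

Sum of squared deviations about the known mean: SS = (-3.4−2)² + (1.8−2)² + (2.2−2)² + (0.2−2)² + (0.1−2)² + (-1.5−2)² + (-2.9−2)² = 72.35.
The Normal likelihood contributes (σ²)^(−n/2) exp(−SS/(2σ²)), so the posterior is Inverse-Gamma(α + n/2, β + SS/2) = Inverse-Gamma(6.5, 39.175).
The mode of Inverse-Gamma(a, b) is b/(a+1) = 39.175/7.5 ≈ 5.223.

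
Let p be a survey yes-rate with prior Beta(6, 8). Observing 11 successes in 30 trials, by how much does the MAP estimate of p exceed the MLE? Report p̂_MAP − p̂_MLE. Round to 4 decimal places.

MAP − MLE = 0.0143

Posterior is Beta(17, 27); MAP = (17−1)/(44−2) = 16/42 ≈ 0.38095.
MLE ignores the prior: p̂_MLE = k/n = 11/30 ≈ 0.36667.
Difference = 16/42 − 11/30 = 1/70 ≈ 0.0143.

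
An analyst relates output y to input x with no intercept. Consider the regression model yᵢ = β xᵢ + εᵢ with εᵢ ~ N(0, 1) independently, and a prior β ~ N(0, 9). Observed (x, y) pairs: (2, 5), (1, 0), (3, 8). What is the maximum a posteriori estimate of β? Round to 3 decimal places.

β̂_MAP = 2.409

log p(β | y) = −Σ(yᵢ − βxᵢ)²/(2·1) − β²/(2·9) + const.
Setting the derivative to zero: Σxᵢ(yᵢ − βxᵢ)/1 − β/9 = 0, so β = Σxᵢyᵢ / (Σxᵢ² + σ²/τ²).
Σxᵢyᵢ = 2·5 + 1·0 + 3·8 = 34; Σxᵢ² = 14; σ²/τ² = 1/9.
β̂_MAP = 34 / (14 + 1/9) = 34/(127/9) = 306/127 ≈ 2.409.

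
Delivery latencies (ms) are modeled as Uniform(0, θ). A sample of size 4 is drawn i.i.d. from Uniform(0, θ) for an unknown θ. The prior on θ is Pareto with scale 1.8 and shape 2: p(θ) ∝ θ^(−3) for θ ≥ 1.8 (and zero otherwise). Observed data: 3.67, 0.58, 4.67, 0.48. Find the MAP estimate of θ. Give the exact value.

The Uniform(0, θ) likelihood is θ^(−n) for θ ≥ max(xᵢ), zero otherwise. Here max(xᵢ) = 4.67.
Posterior ∝ θ^(−3) · θ^(−4) = θ^(−7) on θ ≥ max(1.8, 4.67) = 4.67.
This density is strictly decreasing in θ, so the posterior mode lies at the lower boundary of the support.

θ̂_MAP = 4.67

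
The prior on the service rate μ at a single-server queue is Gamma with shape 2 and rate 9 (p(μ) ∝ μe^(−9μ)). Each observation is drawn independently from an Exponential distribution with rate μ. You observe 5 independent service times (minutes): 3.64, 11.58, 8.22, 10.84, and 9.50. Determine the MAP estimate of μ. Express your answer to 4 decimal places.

μ̂_MAP = 0.1137

The Exponential(rate=μ) likelihood is ∝ μ^n e^(−μΣtᵢ). Here n = 5 and Σtᵢ = 3.64 + 11.58 + 8.22 + 10.84 + 9.50 = 43.78.
Posterior ∝ μe^(−9μ) · μ^5e^(−43.78μ) = μ^6e^(−52.78μ), i.e. Gamma(7, 52.78).
Mode = (a−1)/b = 6/52.78 ≈ 0.1137.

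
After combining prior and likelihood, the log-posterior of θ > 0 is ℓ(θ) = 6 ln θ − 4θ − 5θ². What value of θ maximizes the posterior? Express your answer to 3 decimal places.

θ̂_MAP = 0.600

ℓ'(θ) = 6/θ − 4 − 10θ. Setting this to zero and multiplying by θ: 10θ² + 4θ − 6 = 0.
θ = (−4 + √(4² + 4·10·6)) / (2·10) = (−4 + √256) / 20 = (−4 + 16)/20 = 3/5.
ℓ''(θ) = −6/θ² − 10 < 0, confirming a maximum.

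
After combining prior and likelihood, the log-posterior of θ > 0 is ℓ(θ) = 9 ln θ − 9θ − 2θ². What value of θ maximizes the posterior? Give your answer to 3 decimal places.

ℓ'(θ) = 9/θ − 9 − 4θ. Setting this to zero and multiplying by θ: 4θ² + 9θ − 9 = 0.
θ = (−9 + √(9² + 4·4·9)) / (2·4) = (−9 + √225) / 8 = (−9 + 15)/8 = 3/4.
ℓ''(θ) = −9/θ² − 4 < 0, confirming a maximum.

θ̂_MAP = 0.750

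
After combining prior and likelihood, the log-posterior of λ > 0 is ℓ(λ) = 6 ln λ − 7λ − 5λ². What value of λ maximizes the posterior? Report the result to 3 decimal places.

ℓ'(λ) = 6/λ − 7 − 10λ. Setting this to zero and multiplying by λ: 10λ² + 7λ − 6 = 0.
λ = (−7 + √(7² + 4·10·6)) / (2·10) = (−7 + √289) / 20 = (−7 + 17)/20 = 1/2.
ℓ''(λ) = −6/λ² − 10 < 0, confirming a maximum.

λ̂_MAP = 0.500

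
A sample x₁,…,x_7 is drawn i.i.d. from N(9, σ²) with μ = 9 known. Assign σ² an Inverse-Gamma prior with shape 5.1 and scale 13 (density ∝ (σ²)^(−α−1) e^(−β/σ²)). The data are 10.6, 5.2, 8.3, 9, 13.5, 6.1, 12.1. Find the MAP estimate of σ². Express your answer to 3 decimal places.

Sum of squared deviations about the known mean: SS = (10.6−9)² + (5.2−9)² + (8.3−9)² + (9−9)² + (13.5−9)² + (6.1−9)² + (12.1−9)² = 55.76.
The Normal likelihood contributes (σ²)^(−n/2) exp(−SS/(2σ²)), so the posterior is Inverse-Gamma(α + n/2, β + SS/2) = Inverse-Gamma(8.6, 40.88).
The mode of Inverse-Gamma(a, b) is b/(a+1) = 40.88/9.6 ≈ 4.258.

σ̂²_MAP = 4.258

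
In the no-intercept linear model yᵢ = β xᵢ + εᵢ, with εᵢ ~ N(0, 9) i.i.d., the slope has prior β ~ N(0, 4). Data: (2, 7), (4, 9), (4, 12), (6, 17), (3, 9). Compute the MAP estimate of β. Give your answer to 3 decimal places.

log p(β | y) = −Σ(yᵢ − βxᵢ)²/(2·9) − β²/(2·4) + const.
Setting the derivative to zero: Σxᵢ(yᵢ − βxᵢ)/9 − β/4 = 0, so β = Σxᵢyᵢ / (Σxᵢ² + σ²/τ²).
Σxᵢyᵢ = 2·7 + 4·9 + 4·12 + 6·17 + 3·9 = 227; Σxᵢ² = 81; σ²/τ² = 2.25.
β̂_MAP = 227 / (81 + 2.25) = 227/83.25 ≈ 2.727.

β̂_MAP = 2.727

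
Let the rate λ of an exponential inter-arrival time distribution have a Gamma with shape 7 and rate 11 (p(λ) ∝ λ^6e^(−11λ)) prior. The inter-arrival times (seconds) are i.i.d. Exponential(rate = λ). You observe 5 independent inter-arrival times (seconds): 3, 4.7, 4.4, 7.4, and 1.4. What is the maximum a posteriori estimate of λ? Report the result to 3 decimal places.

The Exponential(rate=λ) likelihood is ∝ λ^n e^(−λΣtᵢ). Here n = 5 and Σtᵢ = 3 + 4.7 + 4.4 + 7.4 + 1.4 = 20.9.
Posterior ∝ λ^6e^(−11λ) · λ^5e^(−20.9λ) = λ^11e^(−31.9λ), i.e. Gamma(12, 31.9).
Mode = (a−1)/b = 11/31.9 ≈ 0.345.

λ̂_MAP = 0.345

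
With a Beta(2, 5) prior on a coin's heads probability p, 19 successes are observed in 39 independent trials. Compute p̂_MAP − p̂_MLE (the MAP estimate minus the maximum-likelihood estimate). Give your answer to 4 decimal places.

Posterior is Beta(21, 25); MAP = (21−1)/(46−2) = 20/44 ≈ 0.45455.
MLE ignores the prior: p̂_MLE = k/n = 19/39 ≈ 0.48718.
Difference = 20/44 − 19/39 = -14/429 ≈ -0.0326.

MAP − MLE = -0.0326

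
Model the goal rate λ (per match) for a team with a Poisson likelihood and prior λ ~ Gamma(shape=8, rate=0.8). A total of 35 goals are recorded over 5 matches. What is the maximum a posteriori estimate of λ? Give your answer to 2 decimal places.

λ̂_MAP = 7.24

Σxᵢ = 35, n = 5.
Posterior ∝ λ^7e^(−0.8λ) · λ^35e^(−5λ) = λ^42e^(−5.8λ), i.e. Gamma(shape=43, rate=5.8).
The mode of a Gamma(a, b) with a ≥ 1 (shape–rate) is (a−1)/b = 42/5.8 ≈ 7.24.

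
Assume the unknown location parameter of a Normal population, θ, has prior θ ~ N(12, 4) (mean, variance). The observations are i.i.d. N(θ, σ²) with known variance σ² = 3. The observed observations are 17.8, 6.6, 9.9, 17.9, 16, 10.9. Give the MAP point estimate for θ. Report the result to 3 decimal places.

n = 6; x̄ = (17.8 + 6.6 + 9.9 + 17.9 + 16 + 10.9)/6 = 79.1/6 = 791/60 ≈ 13.1833.
For a Normal prior and Normal likelihood with known variance, the posterior is Normal; its mode equals its mean, the precision-weighted average.
Prior precision 1/σ₀² = 1/4 = 0.25; data precision n/σ² = 6/3 = 2.
θ̂ = (0.25·12 + 2·(791/60)) / (0.25 + 2) = (881/30)/2.25 = 1762/135 ≈ 13.052.

θ̂_MAP = 13.052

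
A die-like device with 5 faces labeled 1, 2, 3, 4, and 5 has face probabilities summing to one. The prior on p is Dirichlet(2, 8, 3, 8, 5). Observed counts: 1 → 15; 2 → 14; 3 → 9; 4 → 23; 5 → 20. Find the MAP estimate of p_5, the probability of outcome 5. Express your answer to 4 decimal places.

The posterior is Dirichlet(αᵢ + nᵢ) = Dirichlet(17, 22, 12, 31, 25).
For a Dirichlet(a₁,…,a_K) with all aᵢ > 1, the mode has j-th component (aⱼ − 1)/(Σaᵢ − K).
Here Σaᵢ = 107 and K = 5, so p_5 = (25 − 1)/(107 − 5) = 24/102 ≈ 0.2353.

MAP estimate: 0.2353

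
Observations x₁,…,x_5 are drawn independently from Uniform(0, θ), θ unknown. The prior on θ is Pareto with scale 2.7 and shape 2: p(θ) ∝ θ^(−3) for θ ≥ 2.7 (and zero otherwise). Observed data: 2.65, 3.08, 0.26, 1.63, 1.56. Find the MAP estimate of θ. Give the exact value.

θ̂_MAP = 3.08

The Uniform(0, θ) likelihood is θ^(−n) for θ ≥ max(xᵢ), zero otherwise. Here max(xᵢ) = 3.08.
Posterior ∝ θ^(−3) · θ^(−5) = θ^(−8) on θ ≥ max(2.7, 3.08) = 3.08.
This density is strictly decreasing in θ, so the posterior mode lies at the lower boundary of the support.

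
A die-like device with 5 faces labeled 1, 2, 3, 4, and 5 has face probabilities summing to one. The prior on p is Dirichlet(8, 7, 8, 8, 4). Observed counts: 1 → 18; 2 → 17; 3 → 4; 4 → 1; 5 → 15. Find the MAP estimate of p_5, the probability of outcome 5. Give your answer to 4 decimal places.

The posterior is Dirichlet(αᵢ + nᵢ) = Dirichlet(26, 24, 12, 9, 19).
For a Dirichlet(a₁,…,a_K) with all aᵢ > 1, the mode has j-th component (aⱼ − 1)/(Σaᵢ − K).
Here Σaᵢ = 90 and K = 5, so p_5 = (19 − 1)/(90 − 5) = 18/85 ≈ 0.2118.

MAP estimate: 0.2118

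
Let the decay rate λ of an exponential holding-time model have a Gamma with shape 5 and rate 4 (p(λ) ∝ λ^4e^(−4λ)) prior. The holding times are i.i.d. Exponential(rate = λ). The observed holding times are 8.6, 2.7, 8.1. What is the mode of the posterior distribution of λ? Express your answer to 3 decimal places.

λ̂_MAP = 0.299

The Exponential(rate=λ) likelihood is ∝ λ^n e^(−λΣtᵢ). Here n = 3 and Σtᵢ = 8.6 + 2.7 + 8.1 = 19.4.
Posterior ∝ λ^4e^(−4λ) · λ^3e^(−19.4λ) = λ^7e^(−23.4λ), i.e. Gamma(8, 23.4).
Mode = (a−1)/b = 7/23.4 ≈ 0.299.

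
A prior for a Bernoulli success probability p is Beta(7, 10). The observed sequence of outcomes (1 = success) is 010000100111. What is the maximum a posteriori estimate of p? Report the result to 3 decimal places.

Prior: Beta(7, 10).
Data: 5 successes in 12 trials (from the sequence). The binomial likelihood contributes p^5(1−p)^7, so the posterior is Beta(7+5, 10+7) = Beta(12, 17).
For Beta(a, b) with a, b > 1 the mode is (a−1)/(a+b−2) = 11/27 ≈ 0.407.

p̂_MAP = 0.407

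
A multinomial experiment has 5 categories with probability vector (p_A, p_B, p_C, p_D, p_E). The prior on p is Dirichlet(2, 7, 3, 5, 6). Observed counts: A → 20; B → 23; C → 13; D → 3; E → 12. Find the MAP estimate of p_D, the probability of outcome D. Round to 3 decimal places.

The posterior is Dirichlet(αᵢ + nᵢ) = Dirichlet(22, 30, 16, 8, 18).
For a Dirichlet(a₁,…,a_K) with all aᵢ > 1, the mode has j-th component (aⱼ − 1)/(Σaᵢ − K).
Here Σaᵢ = 94 and K = 5, so p_D = (8 − 1)/(94 − 5) = 7/89 ≈ 0.079.

MAP estimate of p_D = 0.079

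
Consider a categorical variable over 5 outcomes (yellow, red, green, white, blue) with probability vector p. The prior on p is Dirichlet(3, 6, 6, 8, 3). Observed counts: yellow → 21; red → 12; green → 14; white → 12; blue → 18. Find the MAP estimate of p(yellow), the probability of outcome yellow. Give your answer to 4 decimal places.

The posterior is Dirichlet(αᵢ + nᵢ) = Dirichlet(24, 18, 20, 20, 21).
For a Dirichlet(a₁,…,a_K) with all aᵢ > 1, the mode has j-th component (aⱼ − 1)/(Σaᵢ − K).
Here Σaᵢ = 103 and K = 5, so p(yellow) = (24 − 1)/(103 − 5) = 23/98 ≈ 0.2347.

MAP estimate of p(yellow) = 0.2347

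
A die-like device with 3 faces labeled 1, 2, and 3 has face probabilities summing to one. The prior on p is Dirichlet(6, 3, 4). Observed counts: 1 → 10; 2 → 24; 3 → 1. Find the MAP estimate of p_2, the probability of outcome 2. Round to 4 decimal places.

The posterior is Dirichlet(αᵢ + nᵢ) = Dirichlet(16, 27, 5).
For a Dirichlet(a₁,…,a_K) with all aᵢ > 1, the mode has j-th component (aⱼ − 1)/(Σaᵢ − K).
Here Σaᵢ = 48 and K = 3, so p_2 = (27 − 1)/(48 − 3) = 26/45 ≈ 0.5778.

MAP estimate: 0.5778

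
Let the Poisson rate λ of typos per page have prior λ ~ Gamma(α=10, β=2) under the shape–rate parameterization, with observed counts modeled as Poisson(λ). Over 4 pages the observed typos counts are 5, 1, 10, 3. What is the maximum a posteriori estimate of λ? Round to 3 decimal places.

λ̂_MAP = 4.667

Σxᵢ = 5+1+10+3 = 19, with n = 4.
Posterior ∝ λ^9e^(−2λ) · λ^19e^(−4λ) = λ^28e^(−6λ), i.e. Gamma(shape=29, rate=6).
The mode of a Gamma(a, b) with a ≥ 1 (shape–rate) is (a−1)/b = 28/6 ≈ 4.667.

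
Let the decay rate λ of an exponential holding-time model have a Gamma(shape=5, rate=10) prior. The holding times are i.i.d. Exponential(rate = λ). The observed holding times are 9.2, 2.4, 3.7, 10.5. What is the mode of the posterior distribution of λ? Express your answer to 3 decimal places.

λ̂_MAP = 0.223

The Exponential(rate=λ) likelihood is ∝ λ^n e^(−λΣtᵢ). Here n = 4 and Σtᵢ = 9.2 + 2.4 + 3.7 + 10.5 = 25.8.
Posterior ∝ λ^4e^(−10λ) · λ^4e^(−25.8λ) = λ^8e^(−35.8λ), i.e. Gamma(9, 35.8).
Mode = (a−1)/b = 8/35.8 ≈ 0.223.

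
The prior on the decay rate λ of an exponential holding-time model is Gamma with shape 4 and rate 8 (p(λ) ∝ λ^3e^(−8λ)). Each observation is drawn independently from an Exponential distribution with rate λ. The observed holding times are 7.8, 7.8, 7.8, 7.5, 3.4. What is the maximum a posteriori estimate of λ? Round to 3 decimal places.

λ̂_MAP = 0.189

The Exponential(rate=λ) likelihood is ∝ λ^n e^(−λΣtᵢ). Here n = 5 and Σtᵢ = 7.8 + 7.8 + 7.8 + 7.5 + 3.4 = 34.3.
Posterior ∝ λ^3e^(−8λ) · λ^5e^(−34.3λ) = λ^8e^(−42.3λ), i.e. Gamma(9, 42.3).
Mode = (a−1)/b = 8/42.3 ≈ 0.189.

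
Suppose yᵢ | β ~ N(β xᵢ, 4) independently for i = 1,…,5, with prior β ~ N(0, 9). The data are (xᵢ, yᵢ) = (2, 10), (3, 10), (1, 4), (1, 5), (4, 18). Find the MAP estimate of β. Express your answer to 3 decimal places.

log p(β | y) = −Σ(yᵢ − βxᵢ)²/(2·4) − β²/(2·9) + const.
Setting the derivative to zero: Σxᵢ(yᵢ − βxᵢ)/4 − β/9 = 0, so β = Σxᵢyᵢ / (Σxᵢ² + σ²/τ²).
Σxᵢyᵢ = 2·10 + 3·10 + 1·4 + 1·5 + 4·18 = 131; Σxᵢ² = 31; σ²/τ² = 4/9.
β̂_MAP = 131 / (31 + 4/9) = 131/(283/9) = 1179/283 ≈ 4.166.

β̂_MAP = 4.166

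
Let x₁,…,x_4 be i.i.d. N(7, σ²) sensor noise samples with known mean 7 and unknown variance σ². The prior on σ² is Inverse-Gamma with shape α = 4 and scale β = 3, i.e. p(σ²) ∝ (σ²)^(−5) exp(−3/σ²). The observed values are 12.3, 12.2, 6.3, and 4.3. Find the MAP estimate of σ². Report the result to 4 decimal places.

Sum of squared deviations about the known mean: SS = (12.3−7)² + (12.2−7)² + (6.3−7)² + (4.3−7)² = 62.91.
The Normal likelihood contributes (σ²)^(−n/2) exp(−SS/(2σ²)), so the posterior is Inverse-Gamma(α + n/2, β + SS/2) = Inverse-Gamma(6, 34.455).
The mode of Inverse-Gamma(a, b) is b/(a+1) = 34.455/7 ≈ 4.9221.

σ̂²_MAP = 4.9221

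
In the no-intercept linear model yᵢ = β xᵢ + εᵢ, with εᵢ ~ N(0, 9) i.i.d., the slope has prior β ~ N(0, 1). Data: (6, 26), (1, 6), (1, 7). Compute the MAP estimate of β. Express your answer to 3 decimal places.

log p(β | y) = −Σ(yᵢ − βxᵢ)²/(2·9) − β²/(2·1) + const.
Setting the derivative to zero: Σxᵢ(yᵢ − βxᵢ)/9 − β/1 = 0, so β = Σxᵢyᵢ / (Σxᵢ² + σ²/τ²).
Σxᵢyᵢ = 6·26 + 1·6 + 1·7 = 169; Σxᵢ² = 38; σ²/τ² = 9.
β̂_MAP = 169 / (38 + 9) = 169/47 ≈ 3.596.

β̂_MAP = 3.596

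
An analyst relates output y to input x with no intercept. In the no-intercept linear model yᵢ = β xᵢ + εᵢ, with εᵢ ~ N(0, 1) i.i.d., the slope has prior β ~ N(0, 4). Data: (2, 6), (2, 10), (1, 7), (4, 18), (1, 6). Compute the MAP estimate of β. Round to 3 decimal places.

log p(β | y) = −Σ(yᵢ − βxᵢ)²/(2·1) − β²/(2·4) + const.
Setting the derivative to zero: Σxᵢ(yᵢ − βxᵢ)/1 − β/4 = 0, so β = Σxᵢyᵢ / (Σxᵢ² + σ²/τ²).
Σxᵢyᵢ = 2·6 + 2·10 + 1·7 + 4·18 + 1·6 = 117; Σxᵢ² = 26; σ²/τ² = 0.25.
β̂_MAP = 117 / (26 + 0.25) = 117/26.25 ≈ 4.457.

β̂_MAP = 4.457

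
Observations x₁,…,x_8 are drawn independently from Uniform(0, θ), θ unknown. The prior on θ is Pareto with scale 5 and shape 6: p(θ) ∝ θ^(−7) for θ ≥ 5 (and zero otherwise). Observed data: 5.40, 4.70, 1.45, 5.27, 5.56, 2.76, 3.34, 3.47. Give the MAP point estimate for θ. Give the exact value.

The Uniform(0, θ) likelihood is θ^(−n) for θ ≥ max(xᵢ), zero otherwise. Here max(xᵢ) = 5.56.
Posterior ∝ θ^(−7) · θ^(−8) = θ^(−15) on θ ≥ max(5, 5.56) = 5.56.
This density is strictly decreasing in θ, so the posterior mode lies at the lower boundary of the support.

θ̂_MAP = 5.56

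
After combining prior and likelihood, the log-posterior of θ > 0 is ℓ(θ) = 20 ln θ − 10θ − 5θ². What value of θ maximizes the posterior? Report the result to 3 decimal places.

θ̂_MAP = 1.000

ℓ'(θ) = 20/θ − 10 − 10θ. Setting this to zero and multiplying by θ: 10θ² + 10θ − 20 = 0.
θ = (−10 + √(10² + 4·10·20)) / (2·10) = (−10 + √900) / 20 = (−10 + 30)/20 = 1.
ℓ''(θ) = −20/θ² − 10 < 0, confirming a maximum.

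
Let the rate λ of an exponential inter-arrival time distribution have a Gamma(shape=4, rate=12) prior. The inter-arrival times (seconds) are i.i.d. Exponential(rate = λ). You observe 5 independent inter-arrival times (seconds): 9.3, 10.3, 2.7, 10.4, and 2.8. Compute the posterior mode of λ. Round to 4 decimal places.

The Exponential(rate=λ) likelihood is ∝ λ^n e^(−λΣtᵢ). Here n = 5 and Σtᵢ = 9.3 + 10.3 + 2.7 + 10.4 + 2.8 = 35.5.
Posterior ∝ λ^3e^(−12λ) · λ^5e^(−35.5λ) = λ^8e^(−47.5λ), i.e. Gamma(9, 47.5).
Mode = (a−1)/b = 8/47.5 ≈ 0.1684.

λ̂_MAP = 0.1684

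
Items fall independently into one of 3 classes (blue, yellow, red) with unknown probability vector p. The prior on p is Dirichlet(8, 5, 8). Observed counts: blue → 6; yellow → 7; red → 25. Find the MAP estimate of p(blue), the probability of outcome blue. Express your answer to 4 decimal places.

MAP estimate of p(blue) = 0.2321

The posterior is Dirichlet(αᵢ + nᵢ) = Dirichlet(14, 12, 33).
For a Dirichlet(a₁,…,a_K) with all aᵢ > 1, the mode has j-th component (aⱼ − 1)/(Σaᵢ − K).
Here Σaᵢ = 59 and K = 3, so p(blue) = (14 − 1)/(59 − 3) = 13/56 ≈ 0.2321.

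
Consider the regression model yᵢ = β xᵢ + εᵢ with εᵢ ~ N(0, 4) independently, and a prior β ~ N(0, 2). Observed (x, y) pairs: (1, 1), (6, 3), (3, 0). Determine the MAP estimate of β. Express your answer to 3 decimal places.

β̂_MAP = 0.396

log p(β | y) = −Σ(yᵢ − βxᵢ)²/(2·4) − β²/(2·2) + const.
Setting the derivative to zero: Σxᵢ(yᵢ − βxᵢ)/4 − β/2 = 0, so β = Σxᵢyᵢ / (Σxᵢ² + σ²/τ²).
Σxᵢyᵢ = 1·1 + 6·3 + 3·0 = 19; Σxᵢ² = 46; σ²/τ² = 2.
β̂_MAP = 19 / (46 + 2) = 19/48 ≈ 0.396.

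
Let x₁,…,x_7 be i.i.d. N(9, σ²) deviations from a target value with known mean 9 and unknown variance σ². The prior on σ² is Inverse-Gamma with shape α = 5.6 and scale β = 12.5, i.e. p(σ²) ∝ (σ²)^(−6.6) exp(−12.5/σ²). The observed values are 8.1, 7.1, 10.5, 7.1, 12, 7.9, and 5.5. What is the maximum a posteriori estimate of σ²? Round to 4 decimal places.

σ̂²_MAP = 2.8584

Sum of squared deviations about the known mean: SS = (8.1−9)² + (7.1−9)² + (10.5−9)² + (7.1−9)² + (12−9)² + (7.9−9)² + (5.5−9)² = 32.74.
The Normal likelihood contributes (σ²)^(−n/2) exp(−SS/(2σ²)), so the posterior is Inverse-Gamma(α + n/2, β + SS/2) = Inverse-Gamma(9.1, 28.87).
The mode of Inverse-Gamma(a, b) is b/(a+1) = 28.87/10.1 ≈ 2.8584.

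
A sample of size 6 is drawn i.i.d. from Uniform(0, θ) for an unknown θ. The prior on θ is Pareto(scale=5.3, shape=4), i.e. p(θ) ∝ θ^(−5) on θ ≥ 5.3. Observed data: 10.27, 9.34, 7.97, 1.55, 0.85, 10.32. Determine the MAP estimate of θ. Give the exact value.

θ̂_MAP = 10.32

The Uniform(0, θ) likelihood is θ^(−n) for θ ≥ max(xᵢ), zero otherwise. Here max(xᵢ) = 10.32.
Posterior ∝ θ^(−5) · θ^(−6) = θ^(−11) on θ ≥ max(5.3, 10.32) = 10.32.
This density is strictly decreasing in θ, so the posterior mode lies at the lower boundary of the support.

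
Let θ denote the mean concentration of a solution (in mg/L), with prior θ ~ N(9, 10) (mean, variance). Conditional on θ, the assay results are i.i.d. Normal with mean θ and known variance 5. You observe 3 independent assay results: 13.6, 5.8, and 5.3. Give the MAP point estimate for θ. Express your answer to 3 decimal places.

n = 3; x̄ = (13.6 + 5.8 + 5.3)/3 = 24.7/3 = 247/30 ≈ 8.2333.
For a Normal prior and Normal likelihood with known variance, the posterior is Normal; its mode equals its mean, the precision-weighted average.
Prior precision 1/σ₀² = 1/10 = 0.1; data precision n/σ² = 3/5 = 0.6.
θ̂ = (0.1·9 + 0.6·(247/30)) / (0.1 + 0.6) = 5.84/0.7 = 292/35 ≈ 8.343.

θ̂_MAP = 8.343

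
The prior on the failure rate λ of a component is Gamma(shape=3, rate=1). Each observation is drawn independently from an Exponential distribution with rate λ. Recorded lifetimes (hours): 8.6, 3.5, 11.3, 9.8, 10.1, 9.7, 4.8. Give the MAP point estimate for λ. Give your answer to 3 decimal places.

λ̂_MAP = 0.153

The Exponential(rate=λ) likelihood is ∝ λ^n e^(−λΣtᵢ). Here n = 7 and Σtᵢ = 8.6 + 3.5 + 11.3 + 9.8 + 10.1 + 9.7 + 4.8 = 57.8.
Posterior ∝ λ^2e^(−1λ) · λ^7e^(−57.8λ) = λ^9e^(−58.8λ), i.e. Gamma(10, 58.8).
Mode = (a−1)/b = 9/58.8 ≈ 0.153.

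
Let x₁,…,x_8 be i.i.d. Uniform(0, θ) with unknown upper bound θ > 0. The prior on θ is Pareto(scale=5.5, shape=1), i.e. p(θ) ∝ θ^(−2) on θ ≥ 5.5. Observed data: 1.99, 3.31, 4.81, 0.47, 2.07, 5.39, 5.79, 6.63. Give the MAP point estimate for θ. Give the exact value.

The Uniform(0, θ) likelihood is θ^(−n) for θ ≥ max(xᵢ), zero otherwise. Here max(xᵢ) = 6.63.
Posterior ∝ θ^(−2) · θ^(−8) = θ^(−10) on θ ≥ max(5.5, 6.63) = 6.63.
This density is strictly decreasing in θ, so the posterior mode lies at the lower boundary of the support.

θ̂_MAP = 6.63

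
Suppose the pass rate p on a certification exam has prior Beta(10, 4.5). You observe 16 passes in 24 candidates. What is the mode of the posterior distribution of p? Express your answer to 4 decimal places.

p̂_MAP = 0.6849

Prior: Beta(10, 4.5).
Data: 16 successes in 24 trials. The binomial likelihood contributes p^16(1−p)^8, so the posterior is Beta(10+16, 4.5+8) = Beta(26, 12.5).
For Beta(a, b) with a, b > 1 the mode is (a−1)/(a+b−2) = 25/36.5 ≈ 0.6849.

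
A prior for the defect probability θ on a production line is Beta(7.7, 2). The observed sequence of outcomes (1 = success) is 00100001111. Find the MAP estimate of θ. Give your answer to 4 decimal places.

Prior: Beta(7.7, 2).
Data: 5 successes in 11 trials (from the sequence). The binomial likelihood contributes θ^5(1−θ)^6, so the posterior is Beta(7.7+5, 2+6) = Beta(12.7, 8).
For Beta(a, b) with a, b > 1 the mode is (a−1)/(a+b−2) = 11.7/18.7 ≈ 0.6257.

θ̂_MAP = 0.6257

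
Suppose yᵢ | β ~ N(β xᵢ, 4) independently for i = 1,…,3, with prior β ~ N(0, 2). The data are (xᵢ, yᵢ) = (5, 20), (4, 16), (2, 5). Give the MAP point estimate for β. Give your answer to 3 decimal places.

log p(β | y) = −Σ(yᵢ − βxᵢ)²/(2·4) − β²/(2·2) + const.
Setting the derivative to zero: Σxᵢ(yᵢ − βxᵢ)/4 − β/2 = 0, so β = Σxᵢyᵢ / (Σxᵢ² + σ²/τ²).
Σxᵢyᵢ = 5·20 + 4·16 + 2·5 = 174; Σxᵢ² = 45; σ²/τ² = 2.
β̂_MAP = 174 / (45 + 2) = 174/47 ≈ 3.702.

β̂_MAP = 3.702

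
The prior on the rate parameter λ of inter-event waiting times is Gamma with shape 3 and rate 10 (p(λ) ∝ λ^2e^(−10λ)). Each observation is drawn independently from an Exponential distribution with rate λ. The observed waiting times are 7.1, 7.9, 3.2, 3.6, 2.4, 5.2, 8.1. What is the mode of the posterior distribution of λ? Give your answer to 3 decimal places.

λ̂_MAP = 0.189

The Exponential(rate=λ) likelihood is ∝ λ^n e^(−λΣtᵢ). Here n = 7 and Σtᵢ = 7.1 + 7.9 + 3.2 + 3.6 + 2.4 + 5.2 + 8.1 = 37.5.
Posterior ∝ λ^2e^(−10λ) · λ^7e^(−37.5λ) = λ^9e^(−47.5λ), i.e. Gamma(10, 47.5).
Mode = (a−1)/b = 9/47.5 ≈ 0.189.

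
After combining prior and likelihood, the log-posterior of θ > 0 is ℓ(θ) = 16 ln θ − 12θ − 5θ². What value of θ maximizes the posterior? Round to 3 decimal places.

ℓ'(θ) = 16/θ − 12 − 10θ. Setting this to zero and multiplying by θ: 10θ² + 12θ − 16 = 0.
θ = (−12 + √(12² + 4·10·16)) / (2·10) = (−12 + √784) / 20 = (−12 + 28)/20 = 4/5.
ℓ''(θ) = −16/θ² − 10 < 0, confirming a maximum.

θ̂_MAP = 0.800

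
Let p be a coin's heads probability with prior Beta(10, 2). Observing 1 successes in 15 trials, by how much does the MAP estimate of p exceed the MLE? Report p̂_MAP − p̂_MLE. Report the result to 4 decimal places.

MAP − MLE = 0.3333

Posterior is Beta(11, 16); MAP = (11−1)/(27−2) = 10/25 ≈ 0.40000.
MLE ignores the prior: p̂_MLE = k/n = 1/15 ≈ 0.06667.
Difference = 10/25 − 1/15 = 1/3 ≈ 0.3333.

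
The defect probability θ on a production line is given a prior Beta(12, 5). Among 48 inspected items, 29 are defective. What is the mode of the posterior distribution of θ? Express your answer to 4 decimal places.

θ̂_MAP = 0.6349

Prior: Beta(12, 5).
Data: 29 successes in 48 trials. The binomial likelihood contributes θ^29(1−θ)^19, so the posterior is Beta(12+29, 5+19) = Beta(41, 24).
For Beta(a, b) with a, b > 1 the mode is (a−1)/(a+b−2) = 40/63 ≈ 0.6349.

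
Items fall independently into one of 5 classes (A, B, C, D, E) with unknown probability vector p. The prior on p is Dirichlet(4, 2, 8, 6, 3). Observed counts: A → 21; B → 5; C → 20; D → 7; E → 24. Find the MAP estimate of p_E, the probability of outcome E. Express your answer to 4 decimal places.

MAP estimate of p_E = 0.2737

The posterior is Dirichlet(αᵢ + nᵢ) = Dirichlet(25, 7, 28, 13, 27).
For a Dirichlet(a₁,…,a_K) with all aᵢ > 1, the mode has j-th component (aⱼ − 1)/(Σaᵢ − K).
Here Σaᵢ = 100 and K = 5, so p_E = (27 − 1)/(100 − 5) = 26/95 ≈ 0.2737.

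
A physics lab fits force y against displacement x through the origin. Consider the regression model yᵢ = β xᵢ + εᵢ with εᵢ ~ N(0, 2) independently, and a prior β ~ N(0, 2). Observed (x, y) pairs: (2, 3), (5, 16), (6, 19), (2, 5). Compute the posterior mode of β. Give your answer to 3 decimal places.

log p(β | y) = −Σ(yᵢ − βxᵢ)²/(2·2) − β²/(2·2) + const.
Setting the derivative to zero: Σxᵢ(yᵢ − βxᵢ)/2 − β/2 = 0, so β = Σxᵢyᵢ / (Σxᵢ² + σ²/τ²).
Σxᵢyᵢ = 2·3 + 5·16 + 6·19 + 2·5 = 210; Σxᵢ² = 69; σ²/τ² = 1.
β̂_MAP = 210 / (69 + 1) = 210/70 ≈ 3.000.

β̂_MAP = 3.000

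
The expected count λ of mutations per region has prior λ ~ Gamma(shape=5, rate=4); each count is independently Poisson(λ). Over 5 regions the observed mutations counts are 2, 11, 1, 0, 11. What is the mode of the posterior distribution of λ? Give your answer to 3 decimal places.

Σxᵢ = 2+11+1+0+11 = 25, with n = 5.
Posterior ∝ λ^4e^(−4λ) · λ^25e^(−5λ) = λ^29e^(−9λ), i.e. Gamma(shape=30, rate=9).
The mode of a Gamma(a, b) with a ≥ 1 (shape–rate) is (a−1)/b = 29/9 ≈ 3.222.

λ̂_MAP = 3.222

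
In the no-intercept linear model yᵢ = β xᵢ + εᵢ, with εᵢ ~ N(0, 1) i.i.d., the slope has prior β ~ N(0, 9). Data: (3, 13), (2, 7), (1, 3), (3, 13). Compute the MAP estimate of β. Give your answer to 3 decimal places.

β̂_MAP = 4.111

log p(β | y) = −Σ(yᵢ − βxᵢ)²/(2·1) − β²/(2·9) + const.
Setting the derivative to zero: Σxᵢ(yᵢ − βxᵢ)/1 − β/9 = 0, so β = Σxᵢyᵢ / (Σxᵢ² + σ²/τ²).
Σxᵢyᵢ = 3·13 + 2·7 + 1·3 + 3·13 = 95; Σxᵢ² = 23; σ²/τ² = 1/9.
β̂_MAP = 95 / (23 + 1/9) = 95/(208/9) = 855/208 ≈ 4.111.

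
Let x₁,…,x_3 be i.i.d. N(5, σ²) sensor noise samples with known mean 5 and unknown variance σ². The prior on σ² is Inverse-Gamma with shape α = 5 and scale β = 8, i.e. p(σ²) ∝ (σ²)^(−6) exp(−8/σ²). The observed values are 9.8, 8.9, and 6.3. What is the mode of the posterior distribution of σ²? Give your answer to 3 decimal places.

σ̂²_MAP = 3.729

Sum of squared deviations about the known mean: SS = (9.8−5)² + (8.9−5)² + (6.3−5)² = 39.94.
The Normal likelihood contributes (σ²)^(−n/2) exp(−SS/(2σ²)), so the posterior is Inverse-Gamma(α + n/2, β + SS/2) = Inverse-Gamma(6.5, 27.97).
The mode of Inverse-Gamma(a, b) is b/(a+1) = 27.97/7.5 ≈ 3.729.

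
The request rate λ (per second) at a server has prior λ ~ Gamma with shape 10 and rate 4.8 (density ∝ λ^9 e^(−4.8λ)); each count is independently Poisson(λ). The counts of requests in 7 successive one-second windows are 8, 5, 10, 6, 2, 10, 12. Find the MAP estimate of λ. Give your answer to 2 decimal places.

Σxᵢ = 8+5+10+6+2+10+12 = 53, with n = 7.
Posterior ∝ λ^9e^(−4.8λ) · λ^53e^(−7λ) = λ^62e^(−11.8λ), i.e. Gamma(shape=63, rate=11.8).
The mode of a Gamma(a, b) with a ≥ 1 (shape–rate) is (a−1)/b = 62/11.8 ≈ 5.25.

λ̂_MAP = 5.25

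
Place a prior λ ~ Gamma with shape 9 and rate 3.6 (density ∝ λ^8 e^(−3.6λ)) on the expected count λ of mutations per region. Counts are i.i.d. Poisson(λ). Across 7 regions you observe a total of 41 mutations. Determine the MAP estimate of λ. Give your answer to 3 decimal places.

λ̂_MAP = 4.623

Σxᵢ = 41, n = 7.
Posterior ∝ λ^8e^(−3.6λ) · λ^41e^(−7λ) = λ^49e^(−10.6λ), i.e. Gamma(shape=50, rate=10.6).
The mode of a Gamma(a, b) with a ≥ 1 (shape–rate) is (a−1)/b = 49/10.6 ≈ 4.623.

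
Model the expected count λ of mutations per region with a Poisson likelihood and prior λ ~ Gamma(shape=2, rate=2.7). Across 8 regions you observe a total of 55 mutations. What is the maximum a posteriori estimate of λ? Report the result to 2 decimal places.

Σxᵢ = 55, n = 8.
Posterior ∝ λe^(−2.7λ) · λ^55e^(−8λ) = λ^56e^(−10.7λ), i.e. Gamma(shape=57, rate=10.7).
The mode of a Gamma(a, b) with a ≥ 1 (shape–rate) is (a−1)/b = 56/10.7 ≈ 5.23.

λ̂_MAP = 5.23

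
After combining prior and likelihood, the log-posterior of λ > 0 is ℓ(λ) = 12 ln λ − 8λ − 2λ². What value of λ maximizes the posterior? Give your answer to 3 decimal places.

λ̂_MAP = 1.000

ℓ'(λ) = 12/λ − 8 − 4λ. Setting this to zero and multiplying by λ: 4λ² + 8λ − 12 = 0.
λ = (−8 + √(8² + 4·4·12)) / (2·4) = (−8 + √256) / 8 = (−8 + 16)/8 = 1.
ℓ''(λ) = −12/λ² − 4 < 0, confirming a maximum.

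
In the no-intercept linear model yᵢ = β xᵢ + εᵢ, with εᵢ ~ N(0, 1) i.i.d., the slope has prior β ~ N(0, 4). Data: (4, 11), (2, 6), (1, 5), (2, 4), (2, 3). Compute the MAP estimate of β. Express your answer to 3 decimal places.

log p(β | y) = −Σ(yᵢ − βxᵢ)²/(2·1) − β²/(2·4) + const.
Setting the derivative to zero: Σxᵢ(yᵢ − βxᵢ)/1 − β/4 = 0, so β = Σxᵢyᵢ / (Σxᵢ² + σ²/τ²).
Σxᵢyᵢ = 4·11 + 2·6 + 1·5 + 2·4 + 2·3 = 75; Σxᵢ² = 29; σ²/τ² = 0.25.
β̂_MAP = 75 / (29 + 0.25) = 75/29.25 ≈ 2.564.

β̂_MAP = 2.564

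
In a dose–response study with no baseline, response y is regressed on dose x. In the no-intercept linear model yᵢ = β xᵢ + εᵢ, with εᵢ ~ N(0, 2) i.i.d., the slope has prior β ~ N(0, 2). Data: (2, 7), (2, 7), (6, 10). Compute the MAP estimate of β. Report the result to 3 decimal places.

log p(β | y) = −Σ(yᵢ − βxᵢ)²/(2·2) − β²/(2·2) + const.
Setting the derivative to zero: Σxᵢ(yᵢ − βxᵢ)/2 − β/2 = 0, so β = Σxᵢyᵢ / (Σxᵢ² + σ²/τ²).
Σxᵢyᵢ = 2·7 + 2·7 + 6·10 = 88; Σxᵢ² = 44; σ²/τ² = 1.
β̂_MAP = 88 / (44 + 1) = 88/45 ≈ 1.956.

β̂_MAP = 1.956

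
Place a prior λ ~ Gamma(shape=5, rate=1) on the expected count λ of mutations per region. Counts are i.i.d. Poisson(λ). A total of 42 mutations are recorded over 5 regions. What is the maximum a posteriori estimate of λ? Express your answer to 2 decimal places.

λ̂_MAP = 7.67

Σxᵢ = 42, n = 5.
Posterior ∝ λ^4e^(−1λ) · λ^42e^(−5λ) = λ^46e^(−6λ), i.e. Gamma(shape=47, rate=6).
The mode of a Gamma(a, b) with a ≥ 1 (shape–rate) is (a−1)/b = 46/6 ≈ 7.67.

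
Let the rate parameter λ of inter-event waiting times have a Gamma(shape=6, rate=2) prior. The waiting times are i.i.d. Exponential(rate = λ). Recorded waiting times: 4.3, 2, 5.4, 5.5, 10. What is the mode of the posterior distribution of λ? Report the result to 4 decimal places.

The Exponential(rate=λ) likelihood is ∝ λ^n e^(−λΣtᵢ). Here n = 5 and Σtᵢ = 4.3 + 2 + 5.4 + 5.5 + 10 = 27.2.
Posterior ∝ λ^5e^(−2λ) · λ^5e^(−27.2λ) = λ^10e^(−29.2λ), i.e. Gamma(11, 29.2).
Mode = (a−1)/b = 10/29.2 ≈ 0.3425.

λ̂_MAP = 0.3425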